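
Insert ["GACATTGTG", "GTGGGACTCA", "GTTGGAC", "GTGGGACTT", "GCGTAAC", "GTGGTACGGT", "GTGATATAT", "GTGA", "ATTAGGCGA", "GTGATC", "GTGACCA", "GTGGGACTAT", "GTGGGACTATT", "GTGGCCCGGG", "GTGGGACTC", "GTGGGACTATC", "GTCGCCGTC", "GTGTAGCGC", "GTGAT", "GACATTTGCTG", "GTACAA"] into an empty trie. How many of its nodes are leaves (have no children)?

17

A leaf is a node with no children — equivalently, the end of a word that is not a proper prefix of any other stored word.
Those words: "ATTAGGCGA", "GACATTGTG", "GACATTTGCTG", "GCGTAAC", "GTACAA", "GTCGCCGTC", "GTGACCA", "GTGATATAT", "GTGATC", "GTGGCCCGGG", "GTGGGACTATC", "GTGGGACTATT", "GTGGGACTCA", "GTGGGACTT", "GTGGTACGGT", "GTGTAGCGC", "GTTGGAC"
Leaf count: 17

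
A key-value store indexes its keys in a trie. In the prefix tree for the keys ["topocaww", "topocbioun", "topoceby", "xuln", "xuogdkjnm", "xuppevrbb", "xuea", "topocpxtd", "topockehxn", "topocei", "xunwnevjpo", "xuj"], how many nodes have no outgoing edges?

A leaf is a node with no children — equivalently, the end of a word that is not a proper prefix of any other stored word.
Those words: "topocaww", "topocbioun", "topoceby", "topocei", "topockehxn", "topocpxtd", "xuea", "xuj", "xuln", "xunwnevjpo", "xuogdkjnm", "xuppevrbb"
Leaf count: 12

12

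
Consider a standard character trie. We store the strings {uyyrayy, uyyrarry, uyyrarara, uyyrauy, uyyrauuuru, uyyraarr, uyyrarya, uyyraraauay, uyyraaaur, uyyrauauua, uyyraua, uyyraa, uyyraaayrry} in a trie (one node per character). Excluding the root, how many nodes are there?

39

Trie structure (* marks end of a word):
(root)
└─ u
   └─ y
      └─ y
         └─ r
            └─ a
               ├─ a *
               │  ├─ a
               │  │  ├─ u
               │  │  │  └─ r *
               │  │  └─ y
               │  │     └─ r
               │  │        └─ r
               │  │           └─ y *
               │  └─ r
               │     └─ r *
               ├─ r
               │  ├─ a
               │  │  ├─ a
               │  │  │  └─ u
               │  │  │     └─ a
               │  │  │        └─ y *
               │  │  └─ r
               │  │     └─ a *
               │  ├─ r
               │  │  └─ y *
               │  └─ y
               │     └─ a *
               ├─ u
               │  ├─ a *
               │  │  └─ u
               │  │     └─ u
               │  │        └─ a *
               │  ├─ u
               │  │  └─ u
               │  │     └─ r
               │  │        └─ u *
               │  └─ y *
               └─ y
                  └─ y *
Counting every labelled node above: 39.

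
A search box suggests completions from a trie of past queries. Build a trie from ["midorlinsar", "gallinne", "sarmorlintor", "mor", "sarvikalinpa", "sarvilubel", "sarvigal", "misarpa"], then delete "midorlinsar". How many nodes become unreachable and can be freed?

9

A node on "midorlinsar"'s path can go only if nothing else ends at it or branches off below it.
The suffix "dorlinsar" (9 nodes) is used only by "midorlinsar"; the node for "mi" still has the child "s", so pruning stops there.
Nodes removed: 9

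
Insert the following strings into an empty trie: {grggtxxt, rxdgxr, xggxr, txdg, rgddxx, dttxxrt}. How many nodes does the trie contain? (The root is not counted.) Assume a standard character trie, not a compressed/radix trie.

35

Trie structure (* marks end of a word):
(root)
├─ d
│  └─ t
│     └─ t
│        └─ x
│           └─ x
│              └─ r
│                 └─ t *
├─ g
│  └─ r
│     └─ g
│        └─ g
│           └─ t
│              └─ x
│                 └─ x
│                    └─ t *
├─ r
│  ├─ g
│  │  └─ d
│  │     └─ d
│  │        └─ x
│  │           └─ x *
│  └─ x
│     └─ d
│        └─ g
│           └─ x
│              └─ r *
├─ t
│  └─ x
│     └─ d
│        └─ g *
└─ x
   └─ g
      └─ g
         └─ x
            └─ r *
Counting every labelled node above: 35.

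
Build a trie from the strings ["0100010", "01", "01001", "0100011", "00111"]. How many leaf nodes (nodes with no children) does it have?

4

Leaves are exactly the stored words that no other stored word extends.
Those words: "00111", "0100010", "0100011", "01001"
Leaf count: 4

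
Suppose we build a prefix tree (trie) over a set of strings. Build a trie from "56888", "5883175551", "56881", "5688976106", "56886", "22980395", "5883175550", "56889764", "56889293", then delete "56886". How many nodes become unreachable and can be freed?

Walk "56886" from the leaf back toward the root, removing each node that no remaining word uses.
The suffix "6" (1 node) is used only by "56886"; the node for "5688" still has the child "8", so pruning stops there.
Nodes removed: 1

1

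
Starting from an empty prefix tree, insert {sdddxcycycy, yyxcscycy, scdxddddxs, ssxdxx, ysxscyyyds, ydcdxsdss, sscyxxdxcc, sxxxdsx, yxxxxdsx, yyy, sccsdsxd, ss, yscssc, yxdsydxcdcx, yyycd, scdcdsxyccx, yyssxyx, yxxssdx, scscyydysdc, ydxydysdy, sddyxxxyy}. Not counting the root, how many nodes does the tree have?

Insert word by word; a character creates a node only if that edge doesn't already exist:
  "sdddxcycycy" → 11 new (s, d, d, d, x, c, y, c, y, c, y)
  "yyxcscycy" → 9 new (y, y, x, c, s, c, y, c, y)
  "scdxddddxs" → prefix "s" already present; 9 new (c, d, x, d, d, d, d, x, s)
  "ssxdxx" → prefix "s" already present; 5 new (s, x, d, x, x)
  "ysxscyyyds" → prefix "y" already present; 9 new (s, x, s, c, y, y, y, d, s)
  "ydcdxsdss" → prefix "y" already present; 8 new (d, c, d, x, s, d, s, s)
  "sscyxxdxcc" → prefix "ss" already present; 8 new (c, y, x, x, d, x, c, c)
  "sxxxdsx" → prefix "s" already present; 6 new (x, x, x, d, s, x)
  "yxxxxdsx" → prefix "y" already present; 7 new (x, x, x, x, d, s, x)
  "yyy" → prefix "yy" already present; 1 new (y)
  "sccsdsxd" → prefix "sc" already present; 6 new (c, s, d, s, x, d)
  "ss" → prefix "ss" already present; 0 new (none)
  "yscssc" → prefix "ys" already present; 4 new (c, s, s, c)
  "yxdsydxcdcx" → prefix "yx" already present; 9 new (d, s, y, d, x, c, d, c, x)
  "yyycd" → prefix "yyy" already present; 2 new (c, d)
  "scdcdsxyccx" → prefix "scd" already present; 8 new (c, d, s, x, y, c, c, x)
  "yyssxyx" → prefix "yy" already present; 5 new (s, s, x, y, x)
  "yxxssdx" → prefix "yxx" already present; 4 new (s, s, d, x)
  "scscyydysdc" → prefix "sc" already present; 9 new (s, c, y, y, d, y, s, d, c)
  "ydxydysdy" → prefix "yd" already present; 7 new (x, y, d, y, s, d, y)
  "sddyxxxyy" → prefix "sdd" already present; 6 new (y, x, x, x, y, y)
Total nodes = 11 + 9 + 9 + 5 + 9 + 8 + 8 + 6 + 7 + 1 + 6 + 0 + 4 + 9 + 2 + 8 + 5 + 4 + 9 + 7 + 6 = 133

133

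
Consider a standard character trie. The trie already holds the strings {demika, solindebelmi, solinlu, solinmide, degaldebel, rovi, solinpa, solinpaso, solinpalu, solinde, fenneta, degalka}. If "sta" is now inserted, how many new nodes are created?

2

Walking "sta" from the root, the first 1 characters ("s") follow existing edges; "t" is the first miss.
So 3 − 1 = 2 new nodes.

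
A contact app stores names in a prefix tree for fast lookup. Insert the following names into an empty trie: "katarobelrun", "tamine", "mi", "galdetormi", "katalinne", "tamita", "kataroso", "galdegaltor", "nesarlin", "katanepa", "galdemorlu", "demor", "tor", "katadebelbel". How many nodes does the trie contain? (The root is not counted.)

Count nodes per top-level branch (shared prefixes stored once):
  'd'-branch (demor): 5 nodes
  'g'-branch (galdegaltor, galdemorlu, galdetormi): 21 nodes
  'k'-branch (katadebelbel, katalinne, katanepa, katarobelrun, kataroso): 31 nodes
  'm'-branch (mi): 2 nodes
  'n'-branch (nesarlin): 8 nodes
  't'-branch (tamine, tamita, tor): 10 nodes
Sum: 77

77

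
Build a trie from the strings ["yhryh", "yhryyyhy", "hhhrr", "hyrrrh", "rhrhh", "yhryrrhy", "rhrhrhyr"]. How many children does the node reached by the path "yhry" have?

3

Follow the path "yhry" to its node, then look at its outgoing edges.
Characters that immediately follow "yhry" among the stored strings: {h, r, y}.
That node has 3 child edges.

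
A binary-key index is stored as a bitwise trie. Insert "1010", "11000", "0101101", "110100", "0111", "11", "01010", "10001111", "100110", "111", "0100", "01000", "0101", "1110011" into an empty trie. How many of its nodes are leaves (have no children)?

10

Leaves are exactly the stored words that no other stored word extends.
Those words: "01000", "01010", "0101101", "0111", "10001111", "100110", "1010", "11000", "110100", "1110011"
Leaf count: 10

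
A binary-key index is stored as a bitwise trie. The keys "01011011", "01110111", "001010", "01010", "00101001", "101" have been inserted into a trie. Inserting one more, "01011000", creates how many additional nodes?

2

The longest prefix of "01011000" already in the trie is "010110" (length 6).
So 8 − 6 = 2 new nodes.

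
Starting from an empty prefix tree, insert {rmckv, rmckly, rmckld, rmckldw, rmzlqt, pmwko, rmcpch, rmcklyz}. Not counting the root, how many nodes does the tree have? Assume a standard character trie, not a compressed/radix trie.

22

Insert word by word; a character creates a node only if that edge doesn't already exist:
  "rmckv" → 5 new (r, m, c, k, v)
  "rmckly" → prefix "rmck" already present; 2 new (l, y)
  "rmckld" → prefix "rmckl" already present; 1 new (d)
  "rmckldw" → prefix "rmckld" already present; 1 new (w)
  "rmzlqt" → prefix "rm" already present; 4 new (z, l, q, t)
  "pmwko" → 5 new (p, m, w, k, o)
  "rmcpch" → prefix "rmc" already present; 3 new (p, c, h)
  "rmcklyz" → prefix "rmckly" already present; 1 new (z)
Total nodes = 5 + 2 + 1 + 1 + 4 + 5 + 3 + 1 = 22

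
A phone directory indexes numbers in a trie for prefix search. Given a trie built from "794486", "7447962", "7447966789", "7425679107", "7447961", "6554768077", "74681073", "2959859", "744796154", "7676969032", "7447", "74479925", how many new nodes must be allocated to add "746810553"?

Walking "746810553" from the root, the first 6 characters ("746810") follow existing edges; "5" is the first miss.
New nodes needed: |"746810553"| − 6 = 9 − 6 = 3.

3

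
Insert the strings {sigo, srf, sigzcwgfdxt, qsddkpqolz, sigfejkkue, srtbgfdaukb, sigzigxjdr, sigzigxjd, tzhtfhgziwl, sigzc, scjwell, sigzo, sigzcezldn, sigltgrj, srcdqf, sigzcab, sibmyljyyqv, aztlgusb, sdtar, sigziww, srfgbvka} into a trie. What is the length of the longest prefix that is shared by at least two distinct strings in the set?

9

Equivalently: take the maximum, over all pairs, of their longest common prefix length.
"sigzigxjd" and "sigzigxjdr" agree on "sigzigxjd" (9 characters) before diverging; nothing deeper is shared.
Longest shared-prefix length: 9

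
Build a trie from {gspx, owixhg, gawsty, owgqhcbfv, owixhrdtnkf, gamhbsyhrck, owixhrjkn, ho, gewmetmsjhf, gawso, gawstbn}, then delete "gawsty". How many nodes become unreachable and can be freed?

1

A node on "gawsty"'s path can go only if nothing else ends at it or branches off below it.
The suffix "y" (1 node) is used only by "gawsty"; the node for "gawst" still has the child "b", so pruning stops there.
Nodes removed: 1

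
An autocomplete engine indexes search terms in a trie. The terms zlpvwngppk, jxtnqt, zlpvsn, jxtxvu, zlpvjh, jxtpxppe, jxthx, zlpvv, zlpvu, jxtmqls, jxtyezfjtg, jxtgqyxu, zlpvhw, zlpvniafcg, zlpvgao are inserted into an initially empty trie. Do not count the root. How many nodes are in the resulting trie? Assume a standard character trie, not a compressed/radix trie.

59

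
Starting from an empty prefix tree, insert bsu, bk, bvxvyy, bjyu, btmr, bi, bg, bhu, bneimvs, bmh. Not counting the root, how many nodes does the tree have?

For each word, the new-node count is its length minus the longest prefix already in the trie:
  "bsu" → 3 new (b, s, u)
  "bk" → prefix "b" already present; 1 new (k)
  "bvxvyy" → prefix "b" already present; 5 new (v, x, v, y, y)
  "bjyu" → prefix "b" already present; 3 new (j, y, u)
  "btmr" → prefix "b" already present; 3 new (t, m, r)
  "bi" → prefix "b" already present; 1 new (i)
  "bg" → prefix "b" already present; 1 new (g)
  "bhu" → prefix "b" already present; 2 new (h, u)
  "bneimvs" → prefix "b" already present; 6 new (n, e, i, m, v, s)
  "bmh" → prefix "b" already present; 2 new (m, h)
Total nodes = 3 + 1 + 5 + 3 + 3 + 1 + 1 + 2 + 6 + 2 = 27

27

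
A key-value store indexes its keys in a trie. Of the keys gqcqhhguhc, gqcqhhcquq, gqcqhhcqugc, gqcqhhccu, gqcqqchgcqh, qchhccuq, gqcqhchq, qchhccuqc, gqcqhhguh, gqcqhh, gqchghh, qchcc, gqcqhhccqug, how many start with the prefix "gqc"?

Traverse to the node for "gqc", then collect every word in that subtree.
Words under "gqc": gqchghh, gqcqhchq, gqcqhh, gqcqhhccqug, gqcqhhccu, gqcqhhcqugc, gqcqhhcquq, gqcqhhguh, gqcqhhguhc, gqcqqchgcqh
Count: 10

10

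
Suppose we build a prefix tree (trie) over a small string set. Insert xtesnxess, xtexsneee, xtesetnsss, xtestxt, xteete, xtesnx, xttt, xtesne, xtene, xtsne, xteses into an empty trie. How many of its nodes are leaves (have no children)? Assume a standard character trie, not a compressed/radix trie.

A leaf is a node with no children — equivalently, the end of a word that is not a proper prefix of any other stored word.
Those words: "xteete", "xtene", "xteses", "xtesetnsss", "xtesne", "xtesnxess", "xtestxt", "xtexsneee", "xtsne", "xttt"
Leaf count: 10

10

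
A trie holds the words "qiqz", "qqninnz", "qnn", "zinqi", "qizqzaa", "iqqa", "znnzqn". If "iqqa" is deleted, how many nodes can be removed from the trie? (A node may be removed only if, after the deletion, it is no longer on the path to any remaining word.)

4

After clearing the end-marker at "iqqa", prune upward until reaching a node still needed by another word.
No other word shares any prefix with "iqqa", so all 4 of its nodes go.
Nodes removed: 4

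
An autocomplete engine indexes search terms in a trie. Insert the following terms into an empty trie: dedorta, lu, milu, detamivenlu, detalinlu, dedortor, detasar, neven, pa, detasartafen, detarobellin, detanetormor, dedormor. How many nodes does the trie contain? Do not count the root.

Trace insertions, counting only characters that open a new branch:
  "dedorta" → 7 new (d, e, d, o, r, t, a)
  "lu" → 2 new (l, u)
  "milu" → 4 new (m, i, l, u)
  "detamivenlu" → prefix "de" already present; 9 new (t, a, m, i, v, e, n, l, u)
  "detalinlu" → prefix "deta" already present; 5 new (l, i, n, l, u)
  "dedortor" → prefix "dedort" already present; 2 new (o, r)
  "detasar" → prefix "deta" already present; 3 new (s, a, r)
  "neven" → 5 new (n, e, v, e, n)
  "pa" → 2 new (p, a)
  "detasartafen" → prefix "detasar" already present; 5 new (t, a, f, e, n)
  "detarobellin" → prefix "deta" already present; 8 new (r, o, b, e, l, l, i, n)
  "detanetormor" → prefix "deta" already present; 8 new (n, e, t, o, r, m, o, r)
  "dedormor" → prefix "dedor" already present; 3 new (m, o, r)
Total nodes = 7 + 2 + 4 + 9 + 5 + 2 + 3 + 5 + 2 + 5 + 8 + 8 + 3 = 63

63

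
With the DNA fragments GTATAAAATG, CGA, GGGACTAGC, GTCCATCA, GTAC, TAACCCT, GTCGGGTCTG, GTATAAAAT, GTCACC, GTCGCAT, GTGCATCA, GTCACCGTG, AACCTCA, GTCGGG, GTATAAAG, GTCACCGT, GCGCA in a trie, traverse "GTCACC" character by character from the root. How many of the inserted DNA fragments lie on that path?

Check each prefix of "GTCACC" against the stored set — each match is an end-marker on the path.
Prefixes of the query that are stored words: "GTCACC"
Count: 1

1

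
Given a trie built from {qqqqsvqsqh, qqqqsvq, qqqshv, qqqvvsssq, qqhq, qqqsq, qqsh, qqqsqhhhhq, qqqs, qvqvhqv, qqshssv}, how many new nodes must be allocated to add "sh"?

No existing word starts with "s", so every character of "sh" needs a new node.
2 − 0 = 2 new nodes.

2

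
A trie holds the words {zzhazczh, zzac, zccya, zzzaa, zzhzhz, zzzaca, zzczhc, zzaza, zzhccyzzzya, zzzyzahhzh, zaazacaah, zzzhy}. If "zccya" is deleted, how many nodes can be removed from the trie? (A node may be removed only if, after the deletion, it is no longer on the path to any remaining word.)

Walk "zccya" from the leaf back toward the root, removing each node that no remaining word uses.
The suffix "ccya" (4 nodes) is used only by "zccya"; the node for "z" still has the child "z", so pruning stops there.
Nodes removed: 4

4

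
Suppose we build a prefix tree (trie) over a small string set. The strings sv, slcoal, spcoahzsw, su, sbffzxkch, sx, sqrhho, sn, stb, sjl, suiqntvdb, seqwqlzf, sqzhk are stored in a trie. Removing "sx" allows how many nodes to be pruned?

After clearing the end-marker at "sx", prune upward until reaching a node still needed by another word.
The suffix "x" (1 node) is used only by "sx"; the node for "s" still has the child "v", so pruning stops there.
Nodes removed: 1

1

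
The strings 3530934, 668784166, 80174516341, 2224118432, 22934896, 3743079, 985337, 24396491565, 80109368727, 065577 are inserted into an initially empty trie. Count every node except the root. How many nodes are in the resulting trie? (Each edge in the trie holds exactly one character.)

Count nodes per top-level branch (shared prefixes stored once):
  '0'-branch (065577): 6 nodes
  '2'-branch (2224118432, 22934896, 24396491565): 26 nodes
  '3'-branch (3530934, 3743079): 13 nodes
  '6'-branch (668784166): 9 nodes
  '8'-branch (80109368727, 80174516341): 19 nodes
  '9'-branch (985337): 6 nodes
Sum: 79

79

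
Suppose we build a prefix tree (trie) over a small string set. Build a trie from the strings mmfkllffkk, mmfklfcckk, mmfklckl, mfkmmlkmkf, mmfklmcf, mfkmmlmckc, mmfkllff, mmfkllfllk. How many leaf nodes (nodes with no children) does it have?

7

Leaves are exactly the stored words that no other stored word extends.
Those words: "mfkmmlkmkf", "mfkmmlmckc", "mmfklckl", "mmfklfcckk", "mmfkllffkk", "mmfkllfllk", "mmfklmcf"
Leaf count: 7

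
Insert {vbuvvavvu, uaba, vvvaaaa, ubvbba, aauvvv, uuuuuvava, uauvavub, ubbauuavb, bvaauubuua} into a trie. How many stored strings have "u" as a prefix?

5

Filter for entries beginning with "u":
Matches: "uaba", "uauvavub", "ubbauuavb", "ubvbba", "uuuuuvava"
Count: 5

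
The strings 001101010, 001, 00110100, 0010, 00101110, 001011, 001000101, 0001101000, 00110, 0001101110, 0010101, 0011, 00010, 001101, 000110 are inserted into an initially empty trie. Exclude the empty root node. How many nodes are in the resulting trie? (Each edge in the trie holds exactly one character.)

For each word, the new-node count is its length minus the longest prefix already in the trie:
  "001101010" → 9 new (0, 0, 1, 1, 0, 1, 0, 1, 0)
  "001" → prefix "001" already present; 0 new (none)
  "00110100" → prefix "0011010" already present; 1 new (0)
  "0010" → prefix "001" already present; 1 new (0)
  "00101110" → prefix "0010" already present; 4 new (1, 1, 1, 0)
  "001011" → prefix "001011" already present; 0 new (none)
  "001000101" → prefix "0010" already present; 5 new (0, 0, 1, 0, 1)
  "0001101000" → prefix "00" already present; 8 new (0, 1, 1, 0, 1, 0, 0, 0)
  "00110" → prefix "00110" already present; 0 new (none)
  "0001101110" → prefix "0001101" already present; 3 new (1, 1, 0)
  "0010101" → prefix "00101" already present; 2 new (0, 1)
  "0011" → prefix "0011" already present; 0 new (none)
  "00010" → prefix "0001" already present; 1 new (0)
  "001101" → prefix "001101" already present; 0 new (none)
  "000110" → prefix "000110" already present; 0 new (none)
Total nodes = 9 + 0 + 1 + 1 + 4 + 0 + 5 + 8 + 0 + 3 + 2 + 0 + 1 + 0 + 0 = 34

34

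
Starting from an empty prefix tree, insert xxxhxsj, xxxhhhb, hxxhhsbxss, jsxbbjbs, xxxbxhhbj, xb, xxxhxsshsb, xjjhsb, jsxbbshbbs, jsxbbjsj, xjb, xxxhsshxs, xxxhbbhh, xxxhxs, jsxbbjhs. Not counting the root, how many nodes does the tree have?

63

Trace insertions, counting only characters that open a new branch:
  "xxxhxsj" → 7 new (x, x, x, h, x, s, j)
  "xxxhhhb" → prefix "xxxh" already present; 3 new (h, h, b)
  "hxxhhsbxss" → 10 new (h, x, x, h, h, s, b, x, s, s)
  "jsxbbjbs" → 8 new (j, s, x, b, b, j, b, s)
  "xxxbxhhbj" → prefix "xxx" already present; 6 new (b, x, h, h, b, j)
  "xb" → prefix "x" already present; 1 new (b)
  "xxxhxsshsb" → prefix "xxxhxs" already present; 4 new (s, h, s, b)
  "xjjhsb" → prefix "x" already present; 5 new (j, j, h, s, b)
  "jsxbbshbbs" → prefix "jsxbb" already present; 5 new (s, h, b, b, s)
  "jsxbbjsj" → prefix "jsxbbj" already present; 2 new (s, j)
  "xjb" → prefix "xj" already present; 1 new (b)
  "xxxhsshxs" → prefix "xxxh" already present; 5 new (s, s, h, x, s)
  "xxxhbbhh" → prefix "xxxh" already present; 4 new (b, b, h, h)
  "xxxhxs" → prefix "xxxhxs" already present; 0 new (none)
  "jsxbbjhs" → prefix "jsxbbj" already present; 2 new (h, s)
Total nodes = 7 + 3 + 10 + 8 + 6 + 1 + 4 + 5 + 5 + 2 + 1 + 5 + 4 + 0 + 2 = 63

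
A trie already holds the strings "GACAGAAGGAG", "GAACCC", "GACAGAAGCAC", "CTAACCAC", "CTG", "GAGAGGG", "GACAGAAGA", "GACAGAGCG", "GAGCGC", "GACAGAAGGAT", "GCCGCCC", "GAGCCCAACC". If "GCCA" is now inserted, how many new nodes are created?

1

Walking "GCCA" from the root, the first 3 characters ("GCC") follow existing edges; "A" is the first miss.
Each of the 1 remaining characters creates one node.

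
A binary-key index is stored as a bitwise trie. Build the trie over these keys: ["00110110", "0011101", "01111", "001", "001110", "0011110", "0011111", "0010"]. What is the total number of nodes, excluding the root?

Count nodes per top-level branch (shared prefixes stored once):
  '0'-branch (001, 0010, 00110110, 001110, 0011101, 0011110, 0011111, 01111): 19 nodes
Sum: 19

19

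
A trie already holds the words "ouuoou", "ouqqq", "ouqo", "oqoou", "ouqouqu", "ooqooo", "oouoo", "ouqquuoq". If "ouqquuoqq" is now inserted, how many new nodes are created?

1

The longest prefix of "ouqquuoqq" already in the trie is "ouqquuoq" (length 8).
New nodes needed: |"ouqquuoqq"| − 8 = 9 − 8 = 1.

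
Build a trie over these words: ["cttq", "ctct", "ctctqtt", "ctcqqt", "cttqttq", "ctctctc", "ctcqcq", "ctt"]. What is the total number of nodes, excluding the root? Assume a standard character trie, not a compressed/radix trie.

Trace insertions, counting only characters that open a new branch:
  "cttq" → 4 new (c, t, t, q)
  "ctct" → prefix "ct" already present; 2 new (c, t)
  "ctctqtt" → prefix "ctct" already present; 3 new (q, t, t)
  "ctcqqt" → prefix "ctc" already present; 3 new (q, q, t)
  "cttqttq" → prefix "cttq" already present; 3 new (t, t, q)
  "ctctctc" → prefix "ctct" already present; 3 new (c, t, c)
  "ctcqcq" → prefix "ctcq" already present; 2 new (c, q)
  "ctt" → prefix "ctt" already present; 0 new (none)
Total nodes = 4 + 2 + 3 + 3 + 3 + 3 + 2 + 0 = 20

20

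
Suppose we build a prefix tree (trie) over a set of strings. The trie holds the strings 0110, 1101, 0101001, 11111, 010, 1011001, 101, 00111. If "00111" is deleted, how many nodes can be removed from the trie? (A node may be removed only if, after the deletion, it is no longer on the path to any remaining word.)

4

After clearing the end-marker at "00111", prune upward until reaching a node still needed by another word.
The suffix "0111" (4 nodes) is used only by "00111"; the node for "0" still has the child "1", so pruning stops there.
Nodes removed: 4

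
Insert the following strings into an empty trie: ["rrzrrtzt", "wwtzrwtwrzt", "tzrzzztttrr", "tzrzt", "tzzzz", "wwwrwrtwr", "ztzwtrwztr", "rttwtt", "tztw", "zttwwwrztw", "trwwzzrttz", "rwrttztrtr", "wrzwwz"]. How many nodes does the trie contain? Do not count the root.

Insert word by word; a character creates a node only if that edge doesn't already exist:
  "rrzrrtzt" → 8 new (r, r, z, r, r, t, z, t)
  "wwtzrwtwrzt" → 11 new (w, w, t, z, r, w, t, w, r, z, t)
  "tzrzzztttrr" → 11 new (t, z, r, z, z, z, t, t, t, r, r)
  "tzrzt" → prefix "tzrz" already present; 1 new (t)
  "tzzzz" → prefix "tz" already present; 3 new (z, z, z)
  "wwwrwrtwr" → prefix "ww" already present; 7 new (w, r, w, r, t, w, r)
  "ztzwtrwztr" → 10 new (z, t, z, w, t, r, w, z, t, r)
  "rttwtt" → prefix "r" already present; 5 new (t, t, w, t, t)
  "tztw" → prefix "tz" already present; 2 new (t, w)
  "zttwwwrztw" → prefix "zt" already present; 8 new (t, w, w, w, r, z, t, w)
  "trwwzzrttz" → prefix "t" already present; 9 new (r, w, w, z, z, r, t, t, z)
  "rwrttztrtr" → prefix "r" already present; 9 new (w, r, t, t, z, t, r, t, r)
  "wrzwwz" → prefix "w" already present; 5 new (r, z, w, w, z)
Total nodes = 8 + 11 + 11 + 1 + 3 + 7 + 10 + 5 + 2 + 8 + 9 + 9 + 5 = 89

89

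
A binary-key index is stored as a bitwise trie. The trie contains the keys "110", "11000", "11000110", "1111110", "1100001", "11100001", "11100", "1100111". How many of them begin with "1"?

8

Traverse to the node for "1", then collect every word in that subtree.
Words under "1": 110, 11000, 1100001, 11000110, 1100111, 11100, 11100001, 1111110
Count: 8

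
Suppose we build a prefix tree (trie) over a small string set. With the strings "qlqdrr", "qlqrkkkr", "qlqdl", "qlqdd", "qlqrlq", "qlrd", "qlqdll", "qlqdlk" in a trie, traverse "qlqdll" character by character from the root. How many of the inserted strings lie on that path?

Check each prefix of "qlqdll" against the stored set — each match is an end-marker on the path.
Prefixes of the query that are stored words: "qlqdl", "qlqdll"
Count: 2

2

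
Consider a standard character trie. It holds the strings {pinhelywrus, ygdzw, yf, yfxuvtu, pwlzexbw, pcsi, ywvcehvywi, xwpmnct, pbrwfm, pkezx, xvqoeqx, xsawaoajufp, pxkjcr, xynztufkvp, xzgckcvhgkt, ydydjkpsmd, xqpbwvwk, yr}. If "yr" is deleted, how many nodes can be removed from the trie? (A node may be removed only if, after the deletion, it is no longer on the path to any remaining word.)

1

Walk "yr" from the leaf back toward the root, removing each node that no remaining word uses.
The suffix "r" (1 node) is used only by "yr"; the node for "y" still has the child "g", so pruning stops there.
Nodes removed: 1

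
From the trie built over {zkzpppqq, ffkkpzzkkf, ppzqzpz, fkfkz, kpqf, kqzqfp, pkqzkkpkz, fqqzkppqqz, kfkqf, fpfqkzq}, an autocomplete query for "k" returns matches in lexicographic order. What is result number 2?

kpqf

DFS of the "k" subtree visits, in order: "kfkqf", "kpqf", "kqzqfp"
The 2nd is kpqf.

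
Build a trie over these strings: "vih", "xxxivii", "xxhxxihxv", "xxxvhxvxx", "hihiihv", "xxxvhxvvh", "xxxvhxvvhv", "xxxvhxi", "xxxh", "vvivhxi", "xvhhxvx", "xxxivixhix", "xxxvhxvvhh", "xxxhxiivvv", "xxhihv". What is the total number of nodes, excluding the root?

61

Count nodes per top-level branch (shared prefixes stored once):
  'h'-branch (hihiihv): 7 nodes
  'v'-branch (vih, vvivhxi): 9 nodes
  'x'-branch (xvhhxvx, xxhihv, xxhxxihxv, xxxh, xxxhxiivvv, xxxivii, xxxivixhix, xxxvhxi, xxxvhxvvh, xxxvhxvvhh, xxxvhxvvhv, xxxvhxvxx): 45 nodes
Sum: 61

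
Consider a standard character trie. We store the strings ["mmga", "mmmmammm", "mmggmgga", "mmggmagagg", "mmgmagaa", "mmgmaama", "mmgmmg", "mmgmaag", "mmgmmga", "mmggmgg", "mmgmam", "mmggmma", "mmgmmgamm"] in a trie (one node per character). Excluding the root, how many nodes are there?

37

Trie structure (* marks end of a word):
(root)
└─ m
   └─ m
      ├─ g
      │  ├─ a *
      │  ├─ g
      │  │  └─ m
      │  │     ├─ a
      │  │     │  └─ g
      │  │     │     └─ a
      │  │     │        └─ g
      │  │     │           └─ g *
      │  │     ├─ g
      │  │     │  └─ g *
      │  │     │     └─ a *
      │  │     └─ m
      │  │        └─ a *
      │  └─ m
      │     ├─ a
      │     │  ├─ a
      │     │  │  ├─ g *
      │     │  │  └─ m
      │     │  │     └─ a *
      │     │  ├─ g
      │     │  │  └─ a
      │     │  │     └─ a *
      │     │  └─ m *
      │     └─ m
      │        └─ g *
      │           └─ a *
      │              └─ m
      │                 └─ m *
      └─ m
         └─ m
            └─ a
               └─ m
                  └─ m
                     └─ m *
Counting every labelled node above: 37.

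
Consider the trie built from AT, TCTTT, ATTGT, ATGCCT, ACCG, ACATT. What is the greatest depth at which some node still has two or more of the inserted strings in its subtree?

2

Look for the deepest trie node that still has at least two words in its subtree.
e.g. "ACATT" and "ACCG" share the prefix "AC" of length 2; no pair shares a longer one.
Longest shared-prefix length: 2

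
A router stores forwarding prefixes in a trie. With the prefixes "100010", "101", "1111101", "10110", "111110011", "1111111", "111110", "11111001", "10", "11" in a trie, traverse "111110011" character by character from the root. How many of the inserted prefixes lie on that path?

4

Walk "111110011" from the root; an end-of-word marker is hit whenever a stored word is a prefix of "111110011".
Prefixes of the query that are stored words: "11", "111110", "11111001", "111110011"
Count: 4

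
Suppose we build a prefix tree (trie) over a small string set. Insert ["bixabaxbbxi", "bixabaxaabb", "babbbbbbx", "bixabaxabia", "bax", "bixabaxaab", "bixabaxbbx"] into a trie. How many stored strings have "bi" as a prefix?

5

Filter for entries beginning with "bi":
Words under "bi": bixabaxaab, bixabaxaabb, bixabaxabia, bixabaxbbx, bixabaxbbxi
Count: 5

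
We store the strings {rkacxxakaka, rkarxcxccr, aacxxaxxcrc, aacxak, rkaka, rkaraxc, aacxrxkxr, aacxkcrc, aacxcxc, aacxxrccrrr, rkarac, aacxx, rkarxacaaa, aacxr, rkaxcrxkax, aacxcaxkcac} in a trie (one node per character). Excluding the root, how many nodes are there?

73

Count nodes per top-level branch (shared prefixes stored once):
  'a'-branch (aacxak, aacxcaxkcac, aacxcxc, aacxkcrc, aacxr, aacxrxkxr, aacxx, aacxxaxxcrc, aacxxrccrrr): 37 nodes
  'r'-branch (rkacxxakaka, rkaka, rkarac, rkaraxc, rkarxacaaa, rkarxcxccr, rkaxcrxkax): 36 nodes
Sum: 73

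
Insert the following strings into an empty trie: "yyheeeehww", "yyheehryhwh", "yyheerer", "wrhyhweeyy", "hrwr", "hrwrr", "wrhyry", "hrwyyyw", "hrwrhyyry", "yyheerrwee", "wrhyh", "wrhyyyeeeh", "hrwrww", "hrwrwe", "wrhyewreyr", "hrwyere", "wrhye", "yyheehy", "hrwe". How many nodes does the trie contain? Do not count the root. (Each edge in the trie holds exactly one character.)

69

For each word, the new-node count is its length minus the longest prefix already in the trie:
  "yyheeeehww" → 10 new (y, y, h, e, e, e, e, h, w, w)
  "yyheehryhwh" → prefix "yyhee" already present; 6 new (h, r, y, h, w, h)
  "yyheerer" → prefix "yyhee" already present; 3 new (r, e, r)
  "wrhyhweeyy" → 10 new (w, r, h, y, h, w, e, e, y, y)
  "hrwr" → 4 new (h, r, w, r)
  "hrwrr" → prefix "hrwr" already present; 1 new (r)
  "wrhyry" → prefix "wrhy" already present; 2 new (r, y)
  "hrwyyyw" → prefix "hrw" already present; 4 new (y, y, y, w)
  "hrwrhyyry" → prefix "hrwr" already present; 5 new (h, y, y, r, y)
  "yyheerrwee" → prefix "yyheer" already present; 4 new (r, w, e, e)
  "wrhyh" → prefix "wrhyh" already present; 0 new (none)
  "wrhyyyeeeh" → prefix "wrhy" already present; 6 new (y, y, e, e, e, h)
  "hrwrww" → prefix "hrwr" already present; 2 new (w, w)
  "hrwrwe" → prefix "hrwrw" already present; 1 new (e)
  "wrhyewreyr" → prefix "wrhy" already present; 6 new (e, w, r, e, y, r)
  "hrwyere" → prefix "hrwy" already present; 3 new (e, r, e)
  "wrhye" → prefix "wrhye" already present; 0 new (none)
  "yyheehy" → prefix "yyheeh" already present; 1 new (y)
  "hrwe" → prefix "hrw" already present; 1 new (e)
Total nodes = 10 + 6 + 3 + 10 + 4 + 1 + 2 + 4 + 5 + 4 + 0 + 6 + 2 + 1 + 6 + 3 + 0 + 1 + 1 = 69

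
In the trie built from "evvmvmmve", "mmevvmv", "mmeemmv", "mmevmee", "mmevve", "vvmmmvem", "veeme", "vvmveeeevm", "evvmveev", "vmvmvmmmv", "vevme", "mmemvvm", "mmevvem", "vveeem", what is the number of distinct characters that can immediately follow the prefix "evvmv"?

Follow the path "evvmv" to its node, then look at its outgoing edges.
Characters that immediately follow "evvmv" among the stored strings: {e, m}.
That node has 2 child edges.

2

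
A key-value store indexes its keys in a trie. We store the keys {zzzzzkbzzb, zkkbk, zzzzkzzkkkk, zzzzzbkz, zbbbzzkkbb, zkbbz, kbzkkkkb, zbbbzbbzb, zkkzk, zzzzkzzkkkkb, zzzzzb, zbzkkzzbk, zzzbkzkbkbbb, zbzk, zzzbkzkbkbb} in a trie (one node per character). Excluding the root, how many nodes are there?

Count nodes per top-level branch (shared prefixes stored once):
  'k'-branch (kbzkkkkb): 8 nodes
  'z'-branch (zbbbzbbzb, zbbbzzkkbb, zbzk, zbzkkzzbk, zkbbz, zkkbk, zkkzk, zzzbkzkbkbb, zzzbkzkbkbbb, zzzzkzzkkkk, zzzzkzzkkkkb, zzzzzb, zzzzzbkz, zzzzzkbzzb): 59 nodes
Sum: 67

67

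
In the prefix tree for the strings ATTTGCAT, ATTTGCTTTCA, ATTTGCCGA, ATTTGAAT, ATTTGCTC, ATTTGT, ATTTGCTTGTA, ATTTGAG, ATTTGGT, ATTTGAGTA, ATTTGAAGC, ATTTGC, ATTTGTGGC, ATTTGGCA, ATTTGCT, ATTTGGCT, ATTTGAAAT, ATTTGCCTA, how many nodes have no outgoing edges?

A leaf is a node with no children — equivalently, the end of a word that is not a proper prefix of any other stored word.
Those words: "ATTTGAAAT", "ATTTGAAGC", "ATTTGAAT", "ATTTGAGTA", "ATTTGCAT", "ATTTGCCGA", "ATTTGCCTA", "ATTTGCTC", "ATTTGCTTGTA", "ATTTGCTTTCA", "ATTTGGCA", "ATTTGGCT", "ATTTGGT", "ATTTGTGGC"
Leaf count: 14

14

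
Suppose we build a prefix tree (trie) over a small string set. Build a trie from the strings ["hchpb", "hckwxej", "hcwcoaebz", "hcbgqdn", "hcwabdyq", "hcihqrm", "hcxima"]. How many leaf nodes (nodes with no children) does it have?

A leaf is a node with no children — equivalently, the end of a word that is not a proper prefix of any other stored word.
Those words: "hcbgqdn", "hchpb", "hcihqrm", "hckwxej", "hcwabdyq", "hcwcoaebz", "hcxima"
Leaf count: 7

7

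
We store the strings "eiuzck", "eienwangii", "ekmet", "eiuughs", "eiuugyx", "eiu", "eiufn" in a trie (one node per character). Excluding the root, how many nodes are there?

26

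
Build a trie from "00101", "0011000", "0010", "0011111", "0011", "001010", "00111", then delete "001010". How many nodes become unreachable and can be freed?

Walk "001010" from the leaf back toward the root, removing each node that no remaining word uses.
The suffix "0" (1 node) is used only by "001010"; "00101" is itself a stored word, so pruning stops there.
Nodes removed: 1

1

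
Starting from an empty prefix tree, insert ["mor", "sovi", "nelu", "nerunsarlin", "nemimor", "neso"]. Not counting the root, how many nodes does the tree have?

27

Trace insertions, counting only characters that open a new branch:
  "mor" → 3 new (m, o, r)
  "sovi" → 4 new (s, o, v, i)
  "nelu" → 4 new (n, e, l, u)
  "nerunsarlin" → prefix "ne" already present; 9 new (r, u, n, s, a, r, l, i, n)
  "nemimor" → prefix "ne" already present; 5 new (m, i, m, o, r)
  "neso" → prefix "ne" already present; 2 new (s, o)
Total nodes = 3 + 4 + 4 + 9 + 5 + 2 = 27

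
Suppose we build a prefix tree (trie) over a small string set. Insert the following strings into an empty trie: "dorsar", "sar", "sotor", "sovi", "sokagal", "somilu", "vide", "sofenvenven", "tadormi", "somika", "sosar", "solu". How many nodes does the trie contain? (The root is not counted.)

51

Insert word by word; a character creates a node only if that edge doesn't already exist:
  "dorsar" → 6 new (d, o, r, s, a, r)
  "sar" → 3 new (s, a, r)
  "sotor" → prefix "s" already present; 4 new (o, t, o, r)
  "sovi" → prefix "so" already present; 2 new (v, i)
  "sokagal" → prefix "so" already present; 5 new (k, a, g, a, l)
  "somilu" → prefix "so" already present; 4 new (m, i, l, u)
  "vide" → 4 new (v, i, d, e)
  "sofenvenven" → prefix "so" already present; 9 new (f, e, n, v, e, n, v, e, n)
  "tadormi" → 7 new (t, a, d, o, r, m, i)
  "somika" → prefix "somi" already present; 2 new (k, a)
  "sosar" → prefix "so" already present; 3 new (s, a, r)
  "solu" → prefix "so" already present; 2 new (l, u)
Total nodes = 6 + 3 + 4 + 2 + 5 + 4 + 4 + 9 + 7 + 2 + 3 + 2 = 51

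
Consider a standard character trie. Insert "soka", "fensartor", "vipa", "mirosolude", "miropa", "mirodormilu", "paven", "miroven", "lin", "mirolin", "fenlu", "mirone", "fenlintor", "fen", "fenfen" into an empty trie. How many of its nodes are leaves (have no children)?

Leaves are exactly the stored words that no other stored word extends.
Those words: "fenfen", "fenlintor", "fenlu", "fensartor", "lin", "mirodormilu", "mirolin", "mirone", "miropa", "mirosolude", "miroven", "paven", "soka", "vipa"
Leaf count: 14

14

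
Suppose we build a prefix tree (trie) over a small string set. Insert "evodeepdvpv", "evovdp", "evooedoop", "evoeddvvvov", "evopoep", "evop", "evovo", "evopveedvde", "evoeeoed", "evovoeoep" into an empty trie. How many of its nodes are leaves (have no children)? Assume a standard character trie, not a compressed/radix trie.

A leaf is a node with no children — equivalently, the end of a word that is not a proper prefix of any other stored word.
Those words: "evodeepdvpv", "evoeddvvvov", "evoeeoed", "evooedoop", "evopoep", "evopveedvde", "evovdp", "evovoeoep"
Leaf count: 8

8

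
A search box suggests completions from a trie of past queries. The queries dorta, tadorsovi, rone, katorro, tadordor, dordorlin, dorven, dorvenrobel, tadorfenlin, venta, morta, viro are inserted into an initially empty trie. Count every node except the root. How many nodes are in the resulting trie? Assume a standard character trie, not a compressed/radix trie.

61

Count nodes per top-level branch (shared prefixes stored once):
  'd'-branch (dordorlin, dorta, dorven, dorvenrobel): 19 nodes
  'k'-branch (katorro): 7 nodes
  'm'-branch (morta): 5 nodes
  'r'-branch (rone): 4 nodes
  't'-branch (tadordor, tadorfenlin, tadorsovi): 18 nodes
  'v'-branch (venta, viro): 8 nodes
Sum: 61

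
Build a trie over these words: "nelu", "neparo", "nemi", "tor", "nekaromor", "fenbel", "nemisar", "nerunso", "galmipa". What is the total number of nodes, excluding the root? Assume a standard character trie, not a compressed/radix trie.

Count nodes per top-level branch (shared prefixes stored once):
  'f'-branch (fenbel): 6 nodes
  'g'-branch (galmipa): 7 nodes
  'n'-branch (nekaromor, nelu, nemi, nemisar, neparo, nerunso): 25 nodes
  't'-branch (tor): 3 nodes
Sum: 41

41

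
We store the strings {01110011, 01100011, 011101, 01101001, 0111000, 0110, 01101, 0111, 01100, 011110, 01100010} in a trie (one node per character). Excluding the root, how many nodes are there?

22

Count nodes per top-level branch (shared prefixes stored once):
  '0'-branch (0110, 01100, 01100010, 01100011, 01101, 01101001, 0111, 0111000, 01110011, 011101, 011110): 22 nodes
Sum: 22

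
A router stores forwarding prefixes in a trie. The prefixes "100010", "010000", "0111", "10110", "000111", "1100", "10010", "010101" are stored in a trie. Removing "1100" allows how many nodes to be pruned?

A node on "1100"'s path can go only if nothing else ends at it or branches off below it.
The suffix "100" (3 nodes) is used only by "1100"; the node for "1" still has the child "0", so pruning stops there.
Nodes removed: 3

3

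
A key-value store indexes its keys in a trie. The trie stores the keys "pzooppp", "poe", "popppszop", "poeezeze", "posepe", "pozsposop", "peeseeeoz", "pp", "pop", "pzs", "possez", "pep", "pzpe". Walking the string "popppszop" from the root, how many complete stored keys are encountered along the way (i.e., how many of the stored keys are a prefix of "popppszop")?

Traverse "popppszop" character by character; count nodes along the way that are marked as word ends.
Prefixes of the query that are stored words: "pop", "popppszop"
Count: 2

2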